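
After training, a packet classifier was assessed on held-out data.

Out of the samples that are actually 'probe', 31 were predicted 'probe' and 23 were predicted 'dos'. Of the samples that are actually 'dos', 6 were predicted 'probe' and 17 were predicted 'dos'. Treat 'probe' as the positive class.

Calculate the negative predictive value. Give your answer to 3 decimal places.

0.425

NPV = TN/(TN+FN) = 17/(17+23) = 0.425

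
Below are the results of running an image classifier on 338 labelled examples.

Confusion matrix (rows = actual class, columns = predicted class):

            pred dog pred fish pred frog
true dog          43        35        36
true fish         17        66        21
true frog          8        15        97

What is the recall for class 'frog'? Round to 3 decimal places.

0.808

recall = TP/(TP+FN).
frog: TP=97, FN=8+15=23 → 97/120 = 0.8083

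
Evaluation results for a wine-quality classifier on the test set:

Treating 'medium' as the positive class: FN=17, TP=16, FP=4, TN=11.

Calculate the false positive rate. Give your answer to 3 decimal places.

FPR = FP/(FP+TN) = 4/(4+11) = 0.267

0.267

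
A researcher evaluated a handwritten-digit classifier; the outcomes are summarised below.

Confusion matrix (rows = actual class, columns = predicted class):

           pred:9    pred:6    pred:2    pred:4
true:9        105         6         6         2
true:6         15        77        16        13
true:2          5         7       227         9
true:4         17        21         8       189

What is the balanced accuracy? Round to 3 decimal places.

Balanced accuracy = mean of per-class recall.
  9: recall = 105/119 = 0.8824
  6: recall = 77/121 = 0.6364
  2: recall = 227/248 = 0.9153
  4: recall = 189/235 = 0.8043
Mean = (0.8824 + 0.6364 + 0.9153 + 0.8043) / 4 = 0.810

0.810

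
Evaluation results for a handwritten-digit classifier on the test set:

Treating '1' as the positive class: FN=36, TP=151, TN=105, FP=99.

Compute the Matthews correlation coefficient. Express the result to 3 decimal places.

MCC = (TP·TN − FP·FN) / √((TP+FP)(TP+FN)(TN+FP)(TN+FN))
Numerator = 151·105 − 99·36 = 12291
Denominator = √(250·187·204·141) = √1344717000 = 36670.3831
MCC = 12291 / 36670.3831 = 0.335

0.335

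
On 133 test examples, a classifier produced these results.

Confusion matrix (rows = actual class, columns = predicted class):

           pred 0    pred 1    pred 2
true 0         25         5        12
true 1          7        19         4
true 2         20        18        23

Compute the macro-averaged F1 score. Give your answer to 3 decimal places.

Per-class F1 score (2·TP/(2·TP+FP+FN)):
  0: TP=25, FP=7+20=27, FN=5+12=17 → 50/94 = 0.5319
  1: TP=19, FP=5+18=23, FN=7+4=11 → 38/72 = 0.5278
  2: TP=23, FP=12+4=16, FN=20+18=38 → 46/100 = 0.4600
Macro-F1 score = mean = (0.5319 + 0.5278 + 0.4600) / 3 = 0.507

0.507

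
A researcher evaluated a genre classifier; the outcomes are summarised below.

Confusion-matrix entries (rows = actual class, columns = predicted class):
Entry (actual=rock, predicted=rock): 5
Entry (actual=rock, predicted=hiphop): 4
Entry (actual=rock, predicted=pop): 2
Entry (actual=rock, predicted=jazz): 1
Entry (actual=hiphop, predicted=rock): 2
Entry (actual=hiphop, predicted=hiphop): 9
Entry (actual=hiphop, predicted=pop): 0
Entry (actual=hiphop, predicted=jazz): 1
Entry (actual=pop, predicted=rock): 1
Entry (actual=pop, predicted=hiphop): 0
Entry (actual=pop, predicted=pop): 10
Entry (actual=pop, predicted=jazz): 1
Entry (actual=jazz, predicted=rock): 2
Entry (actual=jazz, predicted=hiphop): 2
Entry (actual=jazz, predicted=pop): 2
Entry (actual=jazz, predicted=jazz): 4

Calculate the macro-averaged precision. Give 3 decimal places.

0.596

Per-class precision (TP/(TP+FP)):
  rock: TP=5, FP=2+1+2=5 → 5/10 = 0.5000
  hiphop: TP=9, FP=4+0+2=6 → 9/15 = 0.6000
  pop: TP=10, FP=2+0+2=4 → 10/14 = 0.7143
  jazz: TP=4, FP=1+1+1=3 → 4/7 = 0.5714
Macro-precision = mean = (0.5000 + 0.6000 + 0.7143 + 0.5714) / 4 = 0.596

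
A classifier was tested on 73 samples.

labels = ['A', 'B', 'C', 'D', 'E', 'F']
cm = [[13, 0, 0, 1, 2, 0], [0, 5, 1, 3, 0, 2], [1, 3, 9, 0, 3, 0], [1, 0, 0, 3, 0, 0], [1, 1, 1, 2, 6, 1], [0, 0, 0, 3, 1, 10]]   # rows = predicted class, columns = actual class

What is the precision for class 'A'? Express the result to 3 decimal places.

0.813

One-vs-rest for 'A': TP = diagonal; FP = other classes predicted 'A'; FN = 'A' predicted as other.
precision = TP/(TP+FP).
A: TP=13, FP=0+0+1+2+0=3 → 13/16 = 0.8125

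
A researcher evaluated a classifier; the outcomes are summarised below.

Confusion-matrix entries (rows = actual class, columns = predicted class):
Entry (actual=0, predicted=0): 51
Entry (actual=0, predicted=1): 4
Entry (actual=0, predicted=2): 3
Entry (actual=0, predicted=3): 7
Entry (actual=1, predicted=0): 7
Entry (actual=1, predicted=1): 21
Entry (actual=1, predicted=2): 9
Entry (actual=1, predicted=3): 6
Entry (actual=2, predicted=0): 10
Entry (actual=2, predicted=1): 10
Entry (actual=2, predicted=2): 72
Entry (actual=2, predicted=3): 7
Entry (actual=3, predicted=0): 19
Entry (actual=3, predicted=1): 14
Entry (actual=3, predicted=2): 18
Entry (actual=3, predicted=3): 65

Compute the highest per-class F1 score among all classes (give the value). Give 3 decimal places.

Per-class F1 score (2·TP/(2·TP+FP+FN)):
  0: TP=51, FP=7+10+19=36, FN=4+3+7=14 → 102/152 = 0.6711
  1: TP=21, FP=4+10+14=28, FN=7+9+6=22 → 42/92 = 0.4565
  2: TP=72, FP=3+9+18=30, FN=10+10+7=27 → 144/201 = 0.7164
  3: TP=65, FP=7+6+7=20, FN=19+14+18=51 → 130/201 = 0.6468
Highest is class '2' with F1 score = 0.716.

0.716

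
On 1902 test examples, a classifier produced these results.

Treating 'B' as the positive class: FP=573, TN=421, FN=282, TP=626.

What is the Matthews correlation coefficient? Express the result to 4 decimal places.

0.1169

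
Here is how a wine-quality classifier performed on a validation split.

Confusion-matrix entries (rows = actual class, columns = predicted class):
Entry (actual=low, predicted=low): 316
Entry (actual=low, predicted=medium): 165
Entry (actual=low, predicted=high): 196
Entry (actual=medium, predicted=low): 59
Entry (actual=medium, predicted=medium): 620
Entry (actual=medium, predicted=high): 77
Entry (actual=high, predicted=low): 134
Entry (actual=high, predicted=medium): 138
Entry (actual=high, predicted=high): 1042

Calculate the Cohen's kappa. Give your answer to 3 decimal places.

Observed agreement pₒ = trace/N = 1978/2747 = 0.7201
Expected agreement pₑ = Σ (rowᵢ·colᵢ)/N² = (677·509 + 756·923 + 1314·1315)/2747² = 0.3671
κ = (pₒ − pₑ)/(1 − pₑ) = (0.7201 − 0.3671)/(1 − 0.3671) = 0.558

0.558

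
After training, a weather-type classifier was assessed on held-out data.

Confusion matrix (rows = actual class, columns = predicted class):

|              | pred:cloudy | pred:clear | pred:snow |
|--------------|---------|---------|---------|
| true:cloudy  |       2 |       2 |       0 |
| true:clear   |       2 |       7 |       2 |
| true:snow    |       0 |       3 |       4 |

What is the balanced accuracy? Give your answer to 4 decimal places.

Balanced accuracy = mean of per-class recall.
  cloudy: recall = 2/4 = 0.50000
  clear: recall = 7/11 = 0.63636
  snow: recall = 4/7 = 0.57143
Mean = (0.50000 + 0.63636 + 0.57143) / 3 = 0.5693

0.5693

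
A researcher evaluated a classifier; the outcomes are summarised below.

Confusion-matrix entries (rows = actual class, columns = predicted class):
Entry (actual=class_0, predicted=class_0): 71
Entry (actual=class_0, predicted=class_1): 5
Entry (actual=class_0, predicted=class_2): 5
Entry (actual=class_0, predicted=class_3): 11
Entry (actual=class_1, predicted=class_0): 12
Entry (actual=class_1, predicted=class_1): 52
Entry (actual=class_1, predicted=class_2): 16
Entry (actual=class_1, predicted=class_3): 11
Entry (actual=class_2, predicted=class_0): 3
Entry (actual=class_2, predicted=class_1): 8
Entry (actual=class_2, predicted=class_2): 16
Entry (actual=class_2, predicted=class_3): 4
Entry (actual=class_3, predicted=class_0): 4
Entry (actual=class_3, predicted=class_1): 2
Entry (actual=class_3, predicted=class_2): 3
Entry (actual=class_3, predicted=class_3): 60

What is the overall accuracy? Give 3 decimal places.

Accuracy = trace / total = (71+52+16+60=199) / 283 = 199/283 = 0.703

0.703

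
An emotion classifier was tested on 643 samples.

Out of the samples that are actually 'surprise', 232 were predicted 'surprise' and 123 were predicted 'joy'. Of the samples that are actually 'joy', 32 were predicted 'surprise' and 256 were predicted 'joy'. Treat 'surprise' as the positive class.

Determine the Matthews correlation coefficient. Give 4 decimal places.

MCC = (TP·TN − FP·FN) / √((TP+FP)(TP+FN)(TN+FP)(TN+FN))
Numerator = 232·256 − 32·123 = 55456
Denominator = √(264·355·288·379) = √10229725440 = 101142.1052
MCC = 55456 / 101142.1052 = 0.5483

0.5483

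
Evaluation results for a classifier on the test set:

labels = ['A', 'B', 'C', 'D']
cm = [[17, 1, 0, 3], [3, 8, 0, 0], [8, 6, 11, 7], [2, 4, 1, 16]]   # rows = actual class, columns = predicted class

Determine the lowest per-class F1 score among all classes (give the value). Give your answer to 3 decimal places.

Per-class F1 score (2·TP/(2·TP+FP+FN)):
  A: TP=17, FP=3+8+2=13, FN=1+0+3=4 → 34/51 = 0.6667
  B: TP=8, FP=1+6+4=11, FN=3+0+0=3 → 16/30 = 0.5333
  C: TP=11, FP=0+0+1=1, FN=8+6+7=21 → 22/44 = 0.5000
  D: TP=16, FP=3+0+7=10, FN=2+4+1=7 → 32/49 = 0.6531
Lowest is class 'C' with F1 score = 0.500.

0.500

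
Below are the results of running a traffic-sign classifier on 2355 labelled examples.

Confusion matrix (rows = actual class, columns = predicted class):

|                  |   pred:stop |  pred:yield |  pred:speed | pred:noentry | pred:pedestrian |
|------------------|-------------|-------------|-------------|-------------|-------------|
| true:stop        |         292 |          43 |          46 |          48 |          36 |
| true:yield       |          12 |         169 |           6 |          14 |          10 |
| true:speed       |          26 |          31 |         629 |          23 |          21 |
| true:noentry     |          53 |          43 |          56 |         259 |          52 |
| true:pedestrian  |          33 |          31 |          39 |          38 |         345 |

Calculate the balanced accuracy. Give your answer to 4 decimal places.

Balanced accuracy = mean of per-class recall.
  stop: recall = 292/465 = 0.62796
  yield: recall = 169/211 = 0.80095
  speed: recall = 629/730 = 0.86164
  noentry: recall = 259/463 = 0.55940
  pedestrian: recall = 345/486 = 0.70988
Mean = (0.62796 + 0.80095 + 0.86164 + 0.55940 + 0.70988) / 5 = 0.7120

0.7120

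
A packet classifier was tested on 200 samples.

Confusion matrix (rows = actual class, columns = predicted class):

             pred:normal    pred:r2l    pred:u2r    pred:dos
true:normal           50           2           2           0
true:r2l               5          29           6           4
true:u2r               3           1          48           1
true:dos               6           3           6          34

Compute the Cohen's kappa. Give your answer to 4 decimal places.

0.7383

Observed agreement pₒ = trace/N = 161/200 = 0.80500
Expected agreement pₑ = Σ (rowᵢ·colᵢ)/N² = (54·64 + 44·35 + 53·62 + 49·39)/200² = 0.25483
κ = (pₒ − pₑ)/(1 − pₑ) = (0.80500 − 0.25483)/(1 − 0.25483) = 0.7383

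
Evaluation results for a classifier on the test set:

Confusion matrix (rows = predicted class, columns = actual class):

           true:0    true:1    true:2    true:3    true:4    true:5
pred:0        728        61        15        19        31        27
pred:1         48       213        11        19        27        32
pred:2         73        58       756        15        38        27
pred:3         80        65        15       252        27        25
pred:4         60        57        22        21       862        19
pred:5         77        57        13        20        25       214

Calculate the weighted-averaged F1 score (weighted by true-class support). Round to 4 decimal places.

Per-class F1 score (2·TP/(2·TP+FP+FN)):
  0: TP=728, FP=61+15+19+31+27=153, FN=48+73+80+60+77=338 → 1456/1947 = 0.74782
  1: TP=213, FP=48+11+19+27+32=137, FN=61+58+65+57+57=298 → 426/861 = 0.49477
  2: TP=756, FP=73+58+15+38+27=211, FN=15+11+15+22+13=76 → 1512/1799 = 0.84047
  3: TP=252, FP=80+65+15+27+25=212, FN=19+19+15+21+20=94 → 504/810 = 0.62222
  4: TP=862, FP=60+57+22+21+19=179, FN=31+27+38+27+25=148 → 1724/2051 = 0.84057
  5: TP=214, FP=77+57+13+20+25=192, FN=27+32+27+25+19=130 → 428/750 = 0.57067
Weighted-F1 score = Σ (supportᵢ/N)·F1 scoreᵢ with N=4109: (1066/4109)·0.74782 + (511/4109)·0.49477 + (832/4109)·0.84047 + (346/4109)·0.62222 + (1010/4109)·0.84057 + (344/4109)·0.57067 = 0.7325

0.7325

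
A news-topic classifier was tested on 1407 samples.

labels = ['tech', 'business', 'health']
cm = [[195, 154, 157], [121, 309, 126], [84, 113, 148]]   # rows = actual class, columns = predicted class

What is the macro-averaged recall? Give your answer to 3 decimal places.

0.457

Per-class recall (TP/(TP+FN)):
  tech: TP=195, FN=154+157=311 → 195/506 = 0.3854
  business: TP=309, FN=121+126=247 → 309/556 = 0.5558
  health: TP=148, FN=84+113=197 → 148/345 = 0.4290
Macro-recall = mean = (0.3854 + 0.5558 + 0.4290) / 3 = 0.457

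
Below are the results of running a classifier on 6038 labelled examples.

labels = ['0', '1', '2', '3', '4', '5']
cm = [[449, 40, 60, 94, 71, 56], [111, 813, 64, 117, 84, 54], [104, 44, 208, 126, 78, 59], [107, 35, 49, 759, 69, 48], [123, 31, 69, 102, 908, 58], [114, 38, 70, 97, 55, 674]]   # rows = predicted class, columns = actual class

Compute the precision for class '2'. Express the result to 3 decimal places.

0.336

One-vs-rest for '2': TP = diagonal; FP = other classes predicted '2'; FN = '2' predicted as other.
precision = TP/(TP+FP).
2: TP=208, FP=104+44+126+78+59=411 → 208/619 = 0.3360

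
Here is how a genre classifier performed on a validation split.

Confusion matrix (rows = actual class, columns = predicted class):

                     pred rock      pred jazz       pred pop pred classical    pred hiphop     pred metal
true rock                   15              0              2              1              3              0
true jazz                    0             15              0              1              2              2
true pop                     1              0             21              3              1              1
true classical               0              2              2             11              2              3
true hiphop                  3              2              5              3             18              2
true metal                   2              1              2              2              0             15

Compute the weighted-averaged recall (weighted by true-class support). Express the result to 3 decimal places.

0.664

Per-class recall (TP/(TP+FN)):
  rock: TP=15, FN=0+2+1+3+0=6 → 15/21 = 0.7143
  jazz: TP=15, FN=0+0+1+2+2=5 → 15/20 = 0.7500
  pop: TP=21, FN=1+0+3+1+1=6 → 21/27 = 0.7778
  classical: TP=11, FN=0+2+2+2+3=9 → 11/20 = 0.5500
  hiphop: TP=18, FN=3+2+5+3+2=15 → 18/33 = 0.5455
  metal: TP=15, FN=2+1+2+2+0=7 → 15/22 = 0.6818
Weighted-recall = Σ (supportᵢ/N)·recallᵢ with N=143: (21/143)·0.7143 + (20/143)·0.7500 + (27/143)·0.7778 + (20/143)·0.5500 + (33/143)·0.5455 + (22/143)·0.6818 = 0.664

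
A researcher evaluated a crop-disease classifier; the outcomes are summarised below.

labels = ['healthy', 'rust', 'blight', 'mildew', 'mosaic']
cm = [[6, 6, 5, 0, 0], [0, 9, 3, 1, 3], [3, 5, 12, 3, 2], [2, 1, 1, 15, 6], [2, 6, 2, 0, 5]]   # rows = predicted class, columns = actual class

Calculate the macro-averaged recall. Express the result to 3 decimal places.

0.484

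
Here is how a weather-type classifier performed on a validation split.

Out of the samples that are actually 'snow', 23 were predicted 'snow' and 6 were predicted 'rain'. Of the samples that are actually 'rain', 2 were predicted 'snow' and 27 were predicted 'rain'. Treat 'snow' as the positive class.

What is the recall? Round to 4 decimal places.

Recall = TP/(TP+FN) = 23/(23+6) = 23/29 = 0.7931

0.7931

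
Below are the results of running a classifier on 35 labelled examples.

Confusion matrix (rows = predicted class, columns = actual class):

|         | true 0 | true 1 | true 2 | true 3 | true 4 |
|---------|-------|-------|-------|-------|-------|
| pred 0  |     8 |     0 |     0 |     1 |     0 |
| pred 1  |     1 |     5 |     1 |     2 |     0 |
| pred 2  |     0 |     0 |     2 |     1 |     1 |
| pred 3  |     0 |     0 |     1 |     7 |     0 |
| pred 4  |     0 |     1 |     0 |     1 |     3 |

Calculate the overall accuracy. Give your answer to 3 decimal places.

0.714

Accuracy = trace / total = (8+5+2+7+3=25) / 35 = 25/35 = 0.714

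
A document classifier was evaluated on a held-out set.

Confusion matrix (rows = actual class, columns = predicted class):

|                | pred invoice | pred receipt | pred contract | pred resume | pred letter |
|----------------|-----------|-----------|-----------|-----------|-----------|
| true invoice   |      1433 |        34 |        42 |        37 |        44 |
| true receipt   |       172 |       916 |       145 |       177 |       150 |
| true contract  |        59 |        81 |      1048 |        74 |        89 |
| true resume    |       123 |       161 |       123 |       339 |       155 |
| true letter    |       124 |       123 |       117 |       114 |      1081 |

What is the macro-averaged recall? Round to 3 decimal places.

Per-class recall (TP/(TP+FN)):
  invoice: TP=1433, FN=34+42+37+44=157 → 1433/1590 = 0.9013
  receipt: TP=916, FN=172+145+177+150=644 → 916/1560 = 0.5872
  contract: TP=1048, FN=59+81+74+89=303 → 1048/1351 = 0.7757
  resume: TP=339, FN=123+161+123+155=562 → 339/901 = 0.3762
  letter: TP=1081, FN=124+123+117+114=478 → 1081/1559 = 0.6934
Macro-recall = mean = (0.9013 + 0.5872 + 0.7757 + 0.3762 + 0.6934) / 5 = 0.667

0.667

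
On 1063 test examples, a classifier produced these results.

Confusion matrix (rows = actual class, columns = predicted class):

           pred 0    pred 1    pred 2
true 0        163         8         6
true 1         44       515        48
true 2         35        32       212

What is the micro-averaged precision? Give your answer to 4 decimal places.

Micro-averaging pools counts across classes: ΣTP=890, ΣFP=173, ΣFN=173.
Micro-precision = TP/(TP+FP) on pooled counts = 0.8373 (equals overall accuracy in single-label multiclass).

0.8373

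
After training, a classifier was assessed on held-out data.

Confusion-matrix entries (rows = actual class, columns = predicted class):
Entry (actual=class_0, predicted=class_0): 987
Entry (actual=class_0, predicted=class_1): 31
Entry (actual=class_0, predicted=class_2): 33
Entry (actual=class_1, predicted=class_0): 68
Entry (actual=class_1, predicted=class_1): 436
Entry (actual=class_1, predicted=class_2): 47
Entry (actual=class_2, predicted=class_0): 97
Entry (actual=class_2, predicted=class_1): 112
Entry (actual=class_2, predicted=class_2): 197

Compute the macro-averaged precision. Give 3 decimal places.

Per-class precision (TP/(TP+FP)):
  class_0: TP=987, FP=68+97=165 → 987/1152 = 0.8568
  class_1: TP=436, FP=31+112=143 → 436/579 = 0.7530
  class_2: TP=197, FP=33+47=80 → 197/277 = 0.7112
Macro-precision = mean = (0.8568 + 0.7530 + 0.7112) / 3 = 0.774

0.774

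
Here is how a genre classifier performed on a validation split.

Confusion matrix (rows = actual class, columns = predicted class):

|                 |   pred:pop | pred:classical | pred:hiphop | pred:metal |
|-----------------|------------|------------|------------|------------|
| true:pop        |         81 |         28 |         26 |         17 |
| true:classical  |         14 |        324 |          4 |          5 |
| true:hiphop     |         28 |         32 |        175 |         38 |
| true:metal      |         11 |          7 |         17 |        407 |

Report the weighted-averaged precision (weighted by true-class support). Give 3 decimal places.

0.807

Per-class precision (TP/(TP+FP)):
  pop: TP=81, FP=14+28+11=53 → 81/134 = 0.6045
  classical: TP=324, FP=28+32+7=67 → 324/391 = 0.8286
  hiphop: TP=175, FP=26+4+17=47 → 175/222 = 0.7883
  metal: TP=407, FP=17+5+38=60 → 407/467 = 0.8715
Weighted-precision = Σ (supportᵢ/N)·precisionᵢ with N=1214: (152/1214)·0.6045 + (347/1214)·0.8286 + (273/1214)·0.7883 + (442/1214)·0.8715 = 0.807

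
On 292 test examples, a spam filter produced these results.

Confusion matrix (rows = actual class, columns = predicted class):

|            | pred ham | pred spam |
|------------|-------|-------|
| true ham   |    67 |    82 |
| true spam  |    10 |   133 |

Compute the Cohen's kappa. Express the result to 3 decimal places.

Observed agreement pₒ = trace/N = 200/292 = 0.6849
Expected agreement pₑ = Σ (rowᵢ·colᵢ)/N² = (149·77 + 143·215)/292² = 0.4951
κ = (pₒ − pₑ)/(1 − pₑ) = (0.6849 − 0.4951)/(1 − 0.4951) = 0.376

0.376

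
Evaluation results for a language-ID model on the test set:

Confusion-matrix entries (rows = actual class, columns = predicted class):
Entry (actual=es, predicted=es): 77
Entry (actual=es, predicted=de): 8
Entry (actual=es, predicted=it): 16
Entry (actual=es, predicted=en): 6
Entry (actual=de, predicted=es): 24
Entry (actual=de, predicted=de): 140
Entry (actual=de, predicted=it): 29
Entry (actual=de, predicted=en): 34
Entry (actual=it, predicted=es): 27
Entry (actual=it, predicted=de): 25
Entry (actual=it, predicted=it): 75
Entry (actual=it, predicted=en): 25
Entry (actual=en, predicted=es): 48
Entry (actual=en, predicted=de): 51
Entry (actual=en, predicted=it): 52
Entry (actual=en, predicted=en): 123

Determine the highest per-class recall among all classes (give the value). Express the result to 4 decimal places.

0.7196

Per-class recall (TP/(TP+FN)):
  es: TP=77, FN=8+16+6=30 → 77/107 = 0.71963
  de: TP=140, FN=24+29+34=87 → 140/227 = 0.61674
  it: TP=75, FN=27+25+25=77 → 75/152 = 0.49342
  en: TP=123, FN=48+51+52=151 → 123/274 = 0.44891
Highest is class 'es' with recall = 0.7196.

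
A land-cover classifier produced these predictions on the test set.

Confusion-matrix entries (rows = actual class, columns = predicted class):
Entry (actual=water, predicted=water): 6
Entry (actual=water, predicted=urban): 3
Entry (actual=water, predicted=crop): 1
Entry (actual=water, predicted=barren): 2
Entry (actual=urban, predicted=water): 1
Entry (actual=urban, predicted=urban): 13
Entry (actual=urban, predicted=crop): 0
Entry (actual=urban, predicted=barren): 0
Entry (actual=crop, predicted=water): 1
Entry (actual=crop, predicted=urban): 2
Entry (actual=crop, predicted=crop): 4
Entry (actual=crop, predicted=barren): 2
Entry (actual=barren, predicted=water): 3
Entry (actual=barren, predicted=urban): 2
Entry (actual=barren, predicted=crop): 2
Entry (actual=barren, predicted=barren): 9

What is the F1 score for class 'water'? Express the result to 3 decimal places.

Treat 'water' as positive and all other classes as negative.
F1 score = 2·TP/(2·TP+FP+FN).
water: TP=6, FP=1+1+3=5, FN=3+1+2=6 → 12/23 = 0.5217

0.522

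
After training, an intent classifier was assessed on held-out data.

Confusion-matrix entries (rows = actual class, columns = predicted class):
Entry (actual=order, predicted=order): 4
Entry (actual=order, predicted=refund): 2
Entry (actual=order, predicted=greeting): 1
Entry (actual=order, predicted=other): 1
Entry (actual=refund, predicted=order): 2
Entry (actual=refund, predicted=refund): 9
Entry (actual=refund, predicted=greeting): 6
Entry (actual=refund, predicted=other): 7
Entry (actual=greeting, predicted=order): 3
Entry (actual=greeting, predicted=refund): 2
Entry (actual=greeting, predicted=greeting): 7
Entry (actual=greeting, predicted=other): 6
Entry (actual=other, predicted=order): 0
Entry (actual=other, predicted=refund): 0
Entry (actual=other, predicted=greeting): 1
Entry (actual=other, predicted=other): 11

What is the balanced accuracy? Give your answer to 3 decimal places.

0.545

Balanced accuracy = mean of per-class recall.
  order: recall = 4/8 = 0.5000
  refund: recall = 9/24 = 0.3750
  greeting: recall = 7/18 = 0.3889
  other: recall = 11/12 = 0.9167
Mean = (0.5000 + 0.3750 + 0.3889 + 0.9167) / 4 = 0.545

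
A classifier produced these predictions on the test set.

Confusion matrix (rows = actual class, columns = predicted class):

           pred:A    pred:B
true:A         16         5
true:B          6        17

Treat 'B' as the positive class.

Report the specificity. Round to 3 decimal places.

Specificity = TN/(TN+FP) = 16/(16+5) = 0.762

0.762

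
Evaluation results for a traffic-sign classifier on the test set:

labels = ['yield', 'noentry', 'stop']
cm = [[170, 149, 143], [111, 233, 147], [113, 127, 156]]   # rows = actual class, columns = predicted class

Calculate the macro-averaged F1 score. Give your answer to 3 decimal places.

0.411

Per-class F1 score (2·TP/(2·TP+FP+FN)):
  yield: TP=170, FP=111+113=224, FN=149+143=292 → 340/856 = 0.3972
  noentry: TP=233, FP=149+127=276, FN=111+147=258 → 466/1000 = 0.4660
  stop: TP=156, FP=143+147=290, FN=113+127=240 → 312/842 = 0.3705
Macro-F1 score = mean = (0.3972 + 0.4660 + 0.3705) / 3 = 0.411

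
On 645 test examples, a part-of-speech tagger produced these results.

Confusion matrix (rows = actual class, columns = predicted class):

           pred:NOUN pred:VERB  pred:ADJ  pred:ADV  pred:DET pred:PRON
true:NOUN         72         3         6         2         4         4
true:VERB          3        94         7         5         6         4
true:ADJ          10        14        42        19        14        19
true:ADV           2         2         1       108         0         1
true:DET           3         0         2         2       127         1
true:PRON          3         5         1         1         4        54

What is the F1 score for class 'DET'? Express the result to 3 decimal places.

0.876

Treat 'DET' as positive and all other classes as negative.
F1 score = 2·TP/(2·TP+FP+FN).
DET: TP=127, FP=4+6+14+0+4=28, FN=3+0+2+2+1=8 → 254/290 = 0.8759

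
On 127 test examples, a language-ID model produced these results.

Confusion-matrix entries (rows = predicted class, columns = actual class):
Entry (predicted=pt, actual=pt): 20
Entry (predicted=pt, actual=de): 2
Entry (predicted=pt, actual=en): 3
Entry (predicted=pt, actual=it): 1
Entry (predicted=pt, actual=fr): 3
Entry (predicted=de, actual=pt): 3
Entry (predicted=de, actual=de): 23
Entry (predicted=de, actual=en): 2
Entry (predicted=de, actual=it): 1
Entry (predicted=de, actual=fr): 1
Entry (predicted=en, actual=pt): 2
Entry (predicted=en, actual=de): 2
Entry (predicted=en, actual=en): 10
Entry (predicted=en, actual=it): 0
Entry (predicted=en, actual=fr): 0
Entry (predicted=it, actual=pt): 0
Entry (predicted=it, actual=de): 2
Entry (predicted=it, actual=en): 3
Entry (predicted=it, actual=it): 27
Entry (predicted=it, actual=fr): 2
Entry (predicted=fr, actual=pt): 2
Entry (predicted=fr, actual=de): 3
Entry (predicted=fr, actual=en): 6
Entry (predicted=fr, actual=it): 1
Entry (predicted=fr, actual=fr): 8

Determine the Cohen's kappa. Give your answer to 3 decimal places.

0.612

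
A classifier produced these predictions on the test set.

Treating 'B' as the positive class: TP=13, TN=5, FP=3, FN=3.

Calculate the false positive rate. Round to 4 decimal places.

FPR = FP/(FP+TN) = 3/(3+5) = 0.3750

0.3750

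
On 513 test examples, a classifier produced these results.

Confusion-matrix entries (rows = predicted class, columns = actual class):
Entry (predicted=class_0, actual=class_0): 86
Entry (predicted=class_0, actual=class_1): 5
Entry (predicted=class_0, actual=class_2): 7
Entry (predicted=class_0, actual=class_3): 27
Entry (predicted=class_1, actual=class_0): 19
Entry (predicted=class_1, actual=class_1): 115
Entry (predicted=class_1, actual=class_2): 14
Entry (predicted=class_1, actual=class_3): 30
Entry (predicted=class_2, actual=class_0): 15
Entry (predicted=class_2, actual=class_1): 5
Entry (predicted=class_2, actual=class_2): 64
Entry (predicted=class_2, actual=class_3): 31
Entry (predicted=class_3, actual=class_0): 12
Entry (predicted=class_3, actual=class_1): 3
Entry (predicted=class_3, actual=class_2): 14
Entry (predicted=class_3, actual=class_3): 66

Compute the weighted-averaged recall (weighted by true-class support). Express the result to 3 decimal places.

0.645

Per-class recall (TP/(TP+FN)):
  class_0: TP=86, FN=19+15+12=46 → 86/132 = 0.6515
  class_1: TP=115, FN=5+5+3=13 → 115/128 = 0.8984
  class_2: TP=64, FN=7+14+14=35 → 64/99 = 0.6465
  class_3: TP=66, FN=27+30+31=88 → 66/154 = 0.4286
Weighted-recall = Σ (supportᵢ/N)·recallᵢ with N=513: (132/513)·0.6515 + (128/513)·0.8984 + (99/513)·0.6465 + (154/513)·0.4286 = 0.645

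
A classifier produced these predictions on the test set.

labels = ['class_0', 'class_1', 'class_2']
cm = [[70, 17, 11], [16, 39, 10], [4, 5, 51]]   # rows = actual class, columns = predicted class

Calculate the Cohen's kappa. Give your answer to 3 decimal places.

0.569

Observed agreement pₒ = trace/N = 160/223 = 0.7175
Expected agreement pₑ = Σ (rowᵢ·colᵢ)/N² = (98·90 + 65·61 + 60·72)/223² = 0.3440
κ = (pₒ − pₑ)/(1 − pₑ) = (0.7175 − 0.3440)/(1 − 0.3440) = 0.569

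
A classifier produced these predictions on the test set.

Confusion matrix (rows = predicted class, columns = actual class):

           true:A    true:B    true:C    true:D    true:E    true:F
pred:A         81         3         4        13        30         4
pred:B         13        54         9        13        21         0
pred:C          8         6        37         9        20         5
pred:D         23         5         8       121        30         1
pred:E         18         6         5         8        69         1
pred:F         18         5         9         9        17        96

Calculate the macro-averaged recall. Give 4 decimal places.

0.6110

Per-class recall (TP/(TP+FN)):
  A: TP=81, FN=13+8+23+18+18=80 → 81/161 = 0.50311
  B: TP=54, FN=3+6+5+6+5=25 → 54/79 = 0.68354
  C: TP=37, FN=4+9+8+5+9=35 → 37/72 = 0.51389
  D: TP=121, FN=13+13+9+8+9=52 → 121/173 = 0.69942
  E: TP=69, FN=30+21+20+30+17=118 → 69/187 = 0.36898
  F: TP=96, FN=4+0+5+1+1=11 → 96/107 = 0.89720
Macro-recall = mean = (0.50311 + 0.68354 + 0.51389 + 0.69942 + 0.36898 + 0.89720) / 6 = 0.6110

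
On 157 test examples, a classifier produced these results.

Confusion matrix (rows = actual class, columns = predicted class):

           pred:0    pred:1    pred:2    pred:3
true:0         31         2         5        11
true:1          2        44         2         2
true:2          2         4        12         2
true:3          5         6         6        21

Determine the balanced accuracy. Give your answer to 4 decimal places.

Balanced accuracy = mean of per-class recall.
  0: recall = 31/49 = 0.63265
  1: recall = 44/50 = 0.88000
  2: recall = 12/20 = 0.60000
  3: recall = 21/38 = 0.55263
Mean = (0.63265 + 0.88000 + 0.60000 + 0.55263) / 4 = 0.6663

0.6663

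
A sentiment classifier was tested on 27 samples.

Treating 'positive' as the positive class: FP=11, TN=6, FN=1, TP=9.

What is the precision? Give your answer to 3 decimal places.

0.450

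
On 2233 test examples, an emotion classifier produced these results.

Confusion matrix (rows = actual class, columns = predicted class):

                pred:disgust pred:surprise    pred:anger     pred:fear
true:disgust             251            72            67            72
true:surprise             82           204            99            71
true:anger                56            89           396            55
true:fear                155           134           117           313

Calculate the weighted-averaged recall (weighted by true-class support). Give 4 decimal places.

Per-class recall (TP/(TP+FN)):
  disgust: TP=251, FN=72+67+72=211 → 251/462 = 0.54329
  surprise: TP=204, FN=82+99+71=252 → 204/456 = 0.44737
  anger: TP=396, FN=56+89+55=200 → 396/596 = 0.66443
  fear: TP=313, FN=155+134+117=406 → 313/719 = 0.43533
Weighted-recall = Σ (supportᵢ/N)·recallᵢ with N=2233: (462/2233)·0.54329 + (456/2233)·0.44737 + (596/2233)·0.66443 + (719/2233)·0.43533 = 0.5213

0.5213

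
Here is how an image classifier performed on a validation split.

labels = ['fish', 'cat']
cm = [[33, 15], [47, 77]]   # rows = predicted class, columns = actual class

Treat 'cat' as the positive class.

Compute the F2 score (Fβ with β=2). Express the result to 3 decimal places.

0.783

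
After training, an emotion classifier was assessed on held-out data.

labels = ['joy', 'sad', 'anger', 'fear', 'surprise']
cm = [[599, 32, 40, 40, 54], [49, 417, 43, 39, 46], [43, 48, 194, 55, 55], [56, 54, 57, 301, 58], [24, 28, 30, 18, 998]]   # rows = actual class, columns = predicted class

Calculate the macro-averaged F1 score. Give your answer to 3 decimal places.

Per-class F1 score (2·TP/(2·TP+FP+FN)):
  joy: TP=599, FP=49+43+56+24=172, FN=32+40+40+54=166 → 1198/1536 = 0.7799
  sad: TP=417, FP=32+48+54+28=162, FN=49+43+39+46=177 → 834/1173 = 0.7110
  anger: TP=194, FP=40+43+57+30=170, FN=43+48+55+55=201 → 388/759 = 0.5112
  fear: TP=301, FP=40+39+55+18=152, FN=56+54+57+58=225 → 602/979 = 0.6149
  surprise: TP=998, FP=54+46+55+58=213, FN=24+28+30+18=100 → 1996/2309 = 0.8644
Macro-F1 score = mean = (0.7799 + 0.7110 + 0.5112 + 0.6149 + 0.8644) / 5 = 0.696

0.696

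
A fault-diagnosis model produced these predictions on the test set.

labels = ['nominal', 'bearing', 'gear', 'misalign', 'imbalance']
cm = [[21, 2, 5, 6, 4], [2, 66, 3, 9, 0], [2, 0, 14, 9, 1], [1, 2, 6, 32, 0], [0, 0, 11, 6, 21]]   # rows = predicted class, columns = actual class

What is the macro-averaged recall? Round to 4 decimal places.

0.6867

Per-class recall (TP/(TP+FN)):
  nominal: TP=21, FN=2+2+1+0=5 → 21/26 = 0.80769
  bearing: TP=66, FN=2+0+2+0=4 → 66/70 = 0.94286
  gear: TP=14, FN=5+3+6+11=25 → 14/39 = 0.35897
  misalign: TP=32, FN=6+9+9+6=30 → 32/62 = 0.51613
  imbalance: TP=21, FN=4+0+1+0=5 → 21/26 = 0.80769
Macro-recall = mean = (0.80769 + 0.94286 + 0.35897 + 0.51613 + 0.80769) / 5 = 0.6867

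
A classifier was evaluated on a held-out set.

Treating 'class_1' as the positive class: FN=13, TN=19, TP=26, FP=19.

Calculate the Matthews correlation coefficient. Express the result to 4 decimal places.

0.1691

MCC = (TP·TN − FP·FN) / √((TP+FP)(TP+FN)(TN+FP)(TN+FN))
Numerator = 26·19 − 19·13 = 247
Denominator = √(45·39·38·32) = √2134080 = 1460.8491
MCC = 247 / 1460.8491 = 0.1691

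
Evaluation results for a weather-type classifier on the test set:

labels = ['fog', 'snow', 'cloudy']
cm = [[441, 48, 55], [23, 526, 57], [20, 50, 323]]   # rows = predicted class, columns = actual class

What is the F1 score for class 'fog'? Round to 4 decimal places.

0.8580

Take TP from the diagonal, FP from the rest of the 'fog' prediction marginal, FN from the rest of the 'fog' actual marginal.
F1 score = 2·TP/(2·TP+FP+FN).
fog: TP=441, FP=48+55=103, FN=23+20=43 → 882/1028 = 0.85798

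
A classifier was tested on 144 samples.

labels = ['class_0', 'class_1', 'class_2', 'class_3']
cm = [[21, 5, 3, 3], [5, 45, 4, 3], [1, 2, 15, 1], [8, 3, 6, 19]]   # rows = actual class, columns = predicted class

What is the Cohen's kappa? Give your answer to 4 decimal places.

Observed agreement pₒ = trace/N = 100/144 = 0.69444
Expected agreement pₑ = Σ (rowᵢ·colᵢ)/N² = (32·35 + 57·55 + 19·28 + 36·26)/144² = 0.27599
κ = (pₒ − pₑ)/(1 − pₑ) = (0.69444 − 0.27599)/(1 − 0.27599) = 0.5780

0.5780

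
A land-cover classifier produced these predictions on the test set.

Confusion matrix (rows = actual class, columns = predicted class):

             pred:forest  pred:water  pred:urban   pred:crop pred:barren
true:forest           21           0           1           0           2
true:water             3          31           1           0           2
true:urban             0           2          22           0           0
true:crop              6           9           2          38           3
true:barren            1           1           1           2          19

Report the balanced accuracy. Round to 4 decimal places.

0.8153

Balanced accuracy = mean of per-class recall.
  forest: recall = 21/24 = 0.87500
  water: recall = 31/37 = 0.83784
  urban: recall = 22/24 = 0.91667
  crop: recall = 38/58 = 0.65517
  barren: recall = 19/24 = 0.79167
Mean = (0.87500 + 0.83784 + 0.91667 + 0.65517 + 0.79167) / 5 = 0.8153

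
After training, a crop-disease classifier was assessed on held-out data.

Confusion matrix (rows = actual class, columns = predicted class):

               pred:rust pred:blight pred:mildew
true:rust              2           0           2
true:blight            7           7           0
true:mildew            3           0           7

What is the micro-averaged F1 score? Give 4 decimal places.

Micro-averaging pools counts across classes: ΣTP=16, ΣFP=12, ΣFN=12.
Micro-F1 score = 2·TP/(2·TP+FP+FN) on pooled counts = 0.5714 (equals overall accuracy in single-label multiclass).

0.5714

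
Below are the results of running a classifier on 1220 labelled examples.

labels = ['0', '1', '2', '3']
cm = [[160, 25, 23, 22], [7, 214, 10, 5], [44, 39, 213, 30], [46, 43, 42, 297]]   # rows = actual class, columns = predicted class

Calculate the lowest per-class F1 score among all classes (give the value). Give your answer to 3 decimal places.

Per-class F1 score (2·TP/(2·TP+FP+FN)):
  0: TP=160, FP=7+44+46=97, FN=25+23+22=70 → 320/487 = 0.6571
  1: TP=214, FP=25+39+43=107, FN=7+10+5=22 → 428/557 = 0.7684
  2: TP=213, FP=23+10+42=75, FN=44+39+30=113 → 426/614 = 0.6938
  3: TP=297, FP=22+5+30=57, FN=46+43+42=131 → 594/782 = 0.7596
Lowest is class '0' with F1 score = 0.657.

0.657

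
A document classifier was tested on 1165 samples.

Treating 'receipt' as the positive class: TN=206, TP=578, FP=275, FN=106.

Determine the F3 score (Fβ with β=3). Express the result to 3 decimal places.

0.825

Fβ = (1+β²)·TP / ((1+β²)·TP + β²·FN + FP), with β²=9
= 10·578 / (10·578 + 9·106 + 275) = 0.825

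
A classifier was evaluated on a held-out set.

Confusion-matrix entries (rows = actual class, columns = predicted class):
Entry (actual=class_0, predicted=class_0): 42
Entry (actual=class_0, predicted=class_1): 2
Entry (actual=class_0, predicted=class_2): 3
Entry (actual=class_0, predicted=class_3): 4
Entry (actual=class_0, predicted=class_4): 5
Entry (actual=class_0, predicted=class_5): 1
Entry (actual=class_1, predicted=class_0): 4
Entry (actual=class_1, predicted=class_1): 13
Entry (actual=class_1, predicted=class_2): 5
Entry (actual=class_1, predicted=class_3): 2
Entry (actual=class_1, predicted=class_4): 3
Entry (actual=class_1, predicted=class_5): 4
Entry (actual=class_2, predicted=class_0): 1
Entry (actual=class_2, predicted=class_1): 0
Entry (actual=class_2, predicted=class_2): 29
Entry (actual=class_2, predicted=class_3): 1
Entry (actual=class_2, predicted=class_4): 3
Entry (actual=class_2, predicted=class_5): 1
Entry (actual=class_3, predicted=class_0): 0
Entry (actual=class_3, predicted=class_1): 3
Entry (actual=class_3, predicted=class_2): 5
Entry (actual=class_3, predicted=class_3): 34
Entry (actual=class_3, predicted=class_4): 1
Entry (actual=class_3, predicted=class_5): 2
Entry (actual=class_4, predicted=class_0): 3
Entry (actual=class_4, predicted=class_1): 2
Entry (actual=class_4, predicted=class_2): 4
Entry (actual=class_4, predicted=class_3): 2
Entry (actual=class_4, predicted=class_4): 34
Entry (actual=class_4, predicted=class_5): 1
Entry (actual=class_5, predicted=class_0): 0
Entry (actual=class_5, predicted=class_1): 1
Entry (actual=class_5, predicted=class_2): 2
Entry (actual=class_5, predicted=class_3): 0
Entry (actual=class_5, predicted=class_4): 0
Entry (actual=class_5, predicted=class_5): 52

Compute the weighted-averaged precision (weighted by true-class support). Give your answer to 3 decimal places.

Per-class precision (TP/(TP+FP)):
  class_0: TP=42, FP=4+1+0+3+0=8 → 42/50 = 0.8400
  class_1: TP=13, FP=2+0+3+2+1=8 → 13/21 = 0.6190
  class_2: TP=29, FP=3+5+5+4+2=19 → 29/48 = 0.6042
  class_3: TP=34, FP=4+2+1+2+0=9 → 34/43 = 0.7907
  class_4: TP=34, FP=5+3+3+1+0=12 → 34/46 = 0.7391
  class_5: TP=52, FP=1+4+1+2+1=9 → 52/61 = 0.8525
Weighted-precision = Σ (supportᵢ/N)·precisionᵢ with N=269: (57/269)·0.8400 + (31/269)·0.6190 + (35/269)·0.6042 + (45/269)·0.7907 + (46/269)·0.7391 + (55/269)·0.8525 = 0.761

0.761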